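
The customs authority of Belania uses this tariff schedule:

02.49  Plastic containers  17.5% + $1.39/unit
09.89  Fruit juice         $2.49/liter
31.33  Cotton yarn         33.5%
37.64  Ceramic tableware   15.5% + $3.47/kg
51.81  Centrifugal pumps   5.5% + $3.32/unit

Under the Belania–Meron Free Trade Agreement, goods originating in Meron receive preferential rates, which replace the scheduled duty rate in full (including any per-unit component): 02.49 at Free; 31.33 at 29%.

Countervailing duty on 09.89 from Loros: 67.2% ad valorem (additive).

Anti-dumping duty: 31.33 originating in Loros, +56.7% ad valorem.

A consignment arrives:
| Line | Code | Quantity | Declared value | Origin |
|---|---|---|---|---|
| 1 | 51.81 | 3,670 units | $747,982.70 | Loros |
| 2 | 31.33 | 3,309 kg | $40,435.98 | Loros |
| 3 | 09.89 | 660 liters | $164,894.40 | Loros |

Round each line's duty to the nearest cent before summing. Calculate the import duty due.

$202,249.14

Line 1 (51.81, Loros, 3,670 units, $747,982.70):
Base rate for 51.81 is 5.5% + $3.32/unit.
Duty = $747,982.70 × 5.5% + 3,670 × $3.32 = $53,323.45.
Line 2 (31.33, Loros, 3,309 kg, $40,435.98):
Base rate for 31.33 is 33.5%.
31.33 has an FTA preferential rate, but origin Loros is not Meron; base rate stands.
Additional duty on 31.33 from Loros: +56.7%. Applied ad valorem rate: 33.5% + 56.7% = 90.2%.
Duty = $40,435.98 × 90.2% = $36,473.25.
Line 3 (09.89, Loros, 660 liters, $164,894.40):
Base rate for 09.89 is $2.49/liter.
Additional duty on 09.89 from Loros: +67.2% ad valorem. Applied ad valorem rate = 67.2%.
Duty = $164,894.40 × 67.2% + 660 × $2.49 = $112,452.44.
Total = $53,323.45 + $36,473.25 + $112,452.44 = $202,249.14.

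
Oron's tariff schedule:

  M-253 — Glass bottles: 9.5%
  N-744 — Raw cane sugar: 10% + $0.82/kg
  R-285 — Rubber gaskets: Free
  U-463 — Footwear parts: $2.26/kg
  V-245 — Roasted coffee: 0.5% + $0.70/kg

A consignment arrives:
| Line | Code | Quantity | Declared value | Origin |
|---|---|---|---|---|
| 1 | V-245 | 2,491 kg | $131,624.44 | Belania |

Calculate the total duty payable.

Line 1 (V-245, Belania, 2,491 kg, $131,624.44):
Base rate for V-245 is 0.5% + $0.70/kg.
Duty = $131,624.44 × 0.5% + 2,491 × $0.70 = $2,401.82.

$2,401.82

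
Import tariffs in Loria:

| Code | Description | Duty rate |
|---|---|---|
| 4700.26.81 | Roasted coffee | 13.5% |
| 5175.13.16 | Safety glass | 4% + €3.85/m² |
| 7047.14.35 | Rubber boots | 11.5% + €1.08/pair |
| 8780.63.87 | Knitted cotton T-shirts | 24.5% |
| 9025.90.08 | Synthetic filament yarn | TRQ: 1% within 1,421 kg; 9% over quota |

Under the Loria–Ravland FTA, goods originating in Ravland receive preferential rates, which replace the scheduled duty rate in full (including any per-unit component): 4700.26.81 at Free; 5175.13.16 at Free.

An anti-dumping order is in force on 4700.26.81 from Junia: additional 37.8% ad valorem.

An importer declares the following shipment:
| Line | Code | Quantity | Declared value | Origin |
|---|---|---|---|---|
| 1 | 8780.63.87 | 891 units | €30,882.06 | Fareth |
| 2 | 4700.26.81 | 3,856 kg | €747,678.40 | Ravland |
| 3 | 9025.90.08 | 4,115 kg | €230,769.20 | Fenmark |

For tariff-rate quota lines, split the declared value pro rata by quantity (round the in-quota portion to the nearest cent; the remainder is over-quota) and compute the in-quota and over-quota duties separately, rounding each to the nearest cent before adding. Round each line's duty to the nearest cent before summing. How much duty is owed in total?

€21,960.16

Line 1 (8780.63.87, Fareth, 891 units, €30,882.06):
Base rate for 8780.63.87 is 24.5%.
Duty = €30,882.06 × 24.5% = €7,566.10.
Line 2 (4700.26.81, Ravland, 3,856 kg, €747,678.40):
Base rate for 4700.26.81 is 13.5%.
Origin Ravland qualifies under the Loria–Ravland agreement and 4700.26.81 is covered: preferential rate Free applies instead.
The additional-duty order on 4700.26.81 targets Junia, not Ravland; it does not apply.
Duty = €747,678.40 × 0% = €0.00.
Line 3 (9025.90.08, Fenmark, 4,115 kg, €230,769.20):
Code 9025.90.08 is under a tariff-rate quota (threshold 1,421 kg). In-quota: 1,421 kg at 1%; over-quota: 2,694 kg at 9%.
Pro-rata value split: in-quota = €230,769.20 × 1,421/4,115 = €79,689.68; over-quota = €230,769.20 − €79,689.68 = €151,079.52.
In-quota duty = €79,689.68 × 1% = €796.90. Over-quota duty = €151,079.52 × 9% = €13,597.16.
Line duty = €796.90 + €13,597.16 = €14,394.06.
Total = €7,566.10 + €0.00 + €14,394.06 = €21,960.16.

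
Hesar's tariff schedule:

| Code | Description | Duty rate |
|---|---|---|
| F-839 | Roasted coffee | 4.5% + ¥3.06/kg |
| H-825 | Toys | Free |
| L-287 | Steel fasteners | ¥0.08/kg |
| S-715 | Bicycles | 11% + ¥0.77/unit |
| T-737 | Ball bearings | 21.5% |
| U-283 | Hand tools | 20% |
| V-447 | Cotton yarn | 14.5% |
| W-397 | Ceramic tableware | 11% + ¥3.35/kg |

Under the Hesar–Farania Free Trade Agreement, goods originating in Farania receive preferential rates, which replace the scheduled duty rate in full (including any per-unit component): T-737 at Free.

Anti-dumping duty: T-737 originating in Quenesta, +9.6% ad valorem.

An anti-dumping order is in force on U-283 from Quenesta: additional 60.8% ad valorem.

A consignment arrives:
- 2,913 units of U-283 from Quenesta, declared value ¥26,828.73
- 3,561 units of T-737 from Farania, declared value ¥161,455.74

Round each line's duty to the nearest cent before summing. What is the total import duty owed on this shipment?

Line 1 (U-283, Quenesta, 2,913 units, ¥26,828.73):
Base rate for U-283 is 20%.
Additional duty on U-283 from Quenesta: +60.8%. Applied ad valorem rate: 20% + 60.8% = 80.8%.
Duty = ¥26,828.73 × 80.8% = ¥21,677.61.
Line 2 (T-737, Farania, 3,561 units, ¥161,455.74):
Base rate for T-737 is 21.5%.
Origin Farania qualifies under the Hesar–Farania agreement and T-737 is covered: preferential rate Free applies instead.
The additional-duty order on T-737 targets Quenesta, not Farania; it does not apply.
Duty = ¥161,455.74 × 0% = ¥0.00.
Total = ¥21,677.61 + ¥0.00 = ¥21,677.61.

¥21,677.61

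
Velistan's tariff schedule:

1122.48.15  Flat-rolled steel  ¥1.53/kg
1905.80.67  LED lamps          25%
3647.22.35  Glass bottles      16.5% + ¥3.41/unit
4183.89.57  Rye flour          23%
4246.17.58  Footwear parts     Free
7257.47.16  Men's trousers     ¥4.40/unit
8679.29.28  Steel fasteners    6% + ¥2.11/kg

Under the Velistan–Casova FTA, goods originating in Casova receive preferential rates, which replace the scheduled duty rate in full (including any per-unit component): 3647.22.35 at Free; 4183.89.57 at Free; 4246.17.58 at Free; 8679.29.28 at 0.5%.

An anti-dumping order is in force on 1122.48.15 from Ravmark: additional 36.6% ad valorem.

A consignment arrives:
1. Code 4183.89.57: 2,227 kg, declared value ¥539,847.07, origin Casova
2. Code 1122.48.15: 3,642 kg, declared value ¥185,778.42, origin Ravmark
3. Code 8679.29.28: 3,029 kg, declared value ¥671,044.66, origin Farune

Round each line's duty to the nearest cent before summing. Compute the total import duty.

¥120,221.03

Line 1 (4183.89.57, Casova, 2,227 kg, ¥539,847.07):
Base rate for 4183.89.57 is 23%.
Origin Casova qualifies under the Velistan–Casova agreement and 4183.89.57 is covered: preferential rate Free applies instead.
Duty = ¥539,847.07 × 0% = ¥0.00.
Line 2 (1122.48.15, Ravmark, 3,642 kg, ¥185,778.42):
Base rate for 1122.48.15 is ¥1.53/kg.
Additional duty on 1122.48.15 from Ravmark: +36.6% ad valorem. Applied ad valorem rate = 36.6%.
Duty = ¥185,778.42 × 36.6% + 3,642 × ¥1.53 = ¥73,567.16.
Line 3 (8679.29.28, Farune, 3,029 kg, ¥671,044.66):
Base rate for 8679.29.28 is 6% + ¥2.11/kg.
8679.29.28 has an FTA preferential rate, but origin Farune is not Casova; base rate stands.
Duty = ¥671,044.66 × 6% + 3,029 × ¥2.11 = ¥46,653.87.
Total = ¥0.00 + ¥73,567.16 + ¥46,653.87 = ¥120,221.03.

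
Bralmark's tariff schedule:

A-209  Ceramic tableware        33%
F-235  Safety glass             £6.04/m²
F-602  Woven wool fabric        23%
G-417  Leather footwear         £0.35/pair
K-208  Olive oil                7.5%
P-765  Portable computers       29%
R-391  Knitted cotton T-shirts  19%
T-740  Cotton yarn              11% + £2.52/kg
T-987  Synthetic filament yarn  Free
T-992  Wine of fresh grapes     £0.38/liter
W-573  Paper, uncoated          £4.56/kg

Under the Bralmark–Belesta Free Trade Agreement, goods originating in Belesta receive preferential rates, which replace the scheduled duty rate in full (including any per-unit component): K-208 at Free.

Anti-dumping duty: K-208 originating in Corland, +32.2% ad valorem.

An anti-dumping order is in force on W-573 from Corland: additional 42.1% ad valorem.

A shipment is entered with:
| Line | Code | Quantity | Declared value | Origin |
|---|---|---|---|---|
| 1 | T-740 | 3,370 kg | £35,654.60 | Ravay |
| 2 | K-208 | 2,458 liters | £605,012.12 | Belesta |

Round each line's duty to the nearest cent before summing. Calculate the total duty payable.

Line 1 (T-740, Ravay, 3,370 kg, £35,654.60):
Base rate for T-740 is 11% + £2.52/kg.
Duty = £35,654.60 × 11% + 3,370 × £2.52 = £12,414.41.
Line 2 (K-208, Belesta, 2,458 liters, £605,012.12):
Base rate for K-208 is 7.5%.
Origin Belesta qualifies under the Bralmark–Belesta agreement and K-208 is covered: preferential rate Free applies instead.
The additional-duty order on K-208 targets Corland, not Belesta; it does not apply.
Duty = £605,012.12 × 0% = £0.00.
Total = £12,414.41 + £0.00 = £12,414.41.

£12,414.41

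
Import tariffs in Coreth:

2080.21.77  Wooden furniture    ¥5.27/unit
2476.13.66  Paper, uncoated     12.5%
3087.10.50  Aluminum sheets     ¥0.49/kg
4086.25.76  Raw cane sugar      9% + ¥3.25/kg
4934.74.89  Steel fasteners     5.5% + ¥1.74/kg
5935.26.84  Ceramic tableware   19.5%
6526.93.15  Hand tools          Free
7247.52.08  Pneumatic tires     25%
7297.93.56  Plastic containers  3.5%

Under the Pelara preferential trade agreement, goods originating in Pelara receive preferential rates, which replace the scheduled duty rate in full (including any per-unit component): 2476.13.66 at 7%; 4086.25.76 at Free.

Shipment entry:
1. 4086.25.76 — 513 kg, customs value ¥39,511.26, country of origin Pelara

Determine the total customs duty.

Line 1 (4086.25.76, Pelara, 513 kg, ¥39,511.26):
Base rate for 4086.25.76 is 9% + ¥3.25/kg.
Origin Pelara qualifies under the Coreth–Pelara agreement and 4086.25.76 is covered: preferential rate Free applies instead.
Duty = ¥39,511.26 × 0% = ¥0.00.

¥0.00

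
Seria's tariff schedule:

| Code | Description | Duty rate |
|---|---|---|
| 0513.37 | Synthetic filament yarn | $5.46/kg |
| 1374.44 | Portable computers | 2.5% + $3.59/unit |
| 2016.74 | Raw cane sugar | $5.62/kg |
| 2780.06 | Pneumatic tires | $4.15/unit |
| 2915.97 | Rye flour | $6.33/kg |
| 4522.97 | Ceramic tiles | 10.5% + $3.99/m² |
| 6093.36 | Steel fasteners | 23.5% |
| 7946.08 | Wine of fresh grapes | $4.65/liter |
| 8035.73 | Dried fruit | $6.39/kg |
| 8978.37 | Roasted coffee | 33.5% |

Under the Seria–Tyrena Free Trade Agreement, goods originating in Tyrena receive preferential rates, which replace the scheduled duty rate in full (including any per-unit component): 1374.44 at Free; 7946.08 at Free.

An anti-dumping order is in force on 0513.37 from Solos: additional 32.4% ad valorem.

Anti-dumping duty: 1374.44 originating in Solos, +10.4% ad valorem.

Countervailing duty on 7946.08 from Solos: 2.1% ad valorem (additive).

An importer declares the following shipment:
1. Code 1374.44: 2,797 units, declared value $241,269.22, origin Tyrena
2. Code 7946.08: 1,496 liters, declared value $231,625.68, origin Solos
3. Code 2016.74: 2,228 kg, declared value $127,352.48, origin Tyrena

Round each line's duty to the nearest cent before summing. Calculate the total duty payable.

$24,341.90

Line 1 (1374.44, Tyrena, 2,797 units, $241,269.22):
Base rate for 1374.44 is 2.5% + $3.59/unit.
Origin Tyrena qualifies under the Seria–Tyrena agreement and 1374.44 is covered: preferential rate Free applies instead.
The additional-duty order on 1374.44 targets Solos, not Tyrena; it does not apply.
Duty = $241,269.22 × 0% = $0.00.
Line 2 (7946.08, Solos, 1,496 liters, $231,625.68):
Base rate for 7946.08 is $4.65/liter.
7946.08 has an FTA preferential rate, but origin Solos is not Tyrena; base rate stands.
Additional duty on 7946.08 from Solos: +2.1% ad valorem. Applied ad valorem rate = 2.1%.
Duty = $231,625.68 × 2.1% + 1,496 × $4.65 = $11,820.54.
Line 3 (2016.74, Tyrena, 2,228 kg, $127,352.48):
Base rate for 2016.74 is $5.62/kg.
Origin Tyrena is the FTA partner but 2016.74 is not on the preference list; base rate stands.
Duty = 2,228 × $5.62 = $12,521.36.
Total = $0.00 + $11,820.54 + $12,521.36 = $24,341.90.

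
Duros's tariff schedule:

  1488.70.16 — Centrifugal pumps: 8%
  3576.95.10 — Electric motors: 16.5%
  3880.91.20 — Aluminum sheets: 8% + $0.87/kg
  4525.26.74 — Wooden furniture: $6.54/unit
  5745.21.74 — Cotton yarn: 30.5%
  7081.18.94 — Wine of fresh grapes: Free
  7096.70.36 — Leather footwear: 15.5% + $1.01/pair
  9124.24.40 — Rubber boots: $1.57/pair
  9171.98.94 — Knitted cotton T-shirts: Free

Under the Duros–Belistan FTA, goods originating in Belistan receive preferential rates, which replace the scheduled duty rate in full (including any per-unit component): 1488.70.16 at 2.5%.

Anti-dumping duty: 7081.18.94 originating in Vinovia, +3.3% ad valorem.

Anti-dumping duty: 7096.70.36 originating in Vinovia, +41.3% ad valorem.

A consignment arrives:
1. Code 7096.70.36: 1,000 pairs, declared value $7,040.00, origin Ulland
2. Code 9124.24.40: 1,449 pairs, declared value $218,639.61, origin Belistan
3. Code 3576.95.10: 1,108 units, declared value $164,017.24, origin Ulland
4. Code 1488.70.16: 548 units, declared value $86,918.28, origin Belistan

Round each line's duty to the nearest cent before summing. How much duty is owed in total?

Line 1 (7096.70.36, Ulland, 1,000 pairs, $7,040.00):
Base rate for 7096.70.36 is 15.5% + $1.01/pair.
The additional-duty order on 7096.70.36 targets Vinovia, not Ulland; it does not apply.
Duty = $7,040.00 × 15.5% + 1,000 × $1.01 = $2,101.20.
Line 2 (9124.24.40, Belistan, 1,449 pairs, $218,639.61):
Base rate for 9124.24.40 is $1.57/pair.
Origin Belistan is the FTA partner but 9124.24.40 is not on the preference list; base rate stands.
Duty = 1,449 × $1.57 = $2,274.93.
Line 3 (3576.95.10, Ulland, 1,108 units, $164,017.24):
Base rate for 3576.95.10 is 16.5%.
Duty = $164,017.24 × 16.5% = $27,062.84.
Line 4 (1488.70.16, Belistan, 548 units, $86,918.28):
Base rate for 1488.70.16 is 8%.
Origin Belistan qualifies under the Duros–Belistan agreement and 1488.70.16 is covered: preferential rate 2.5% applies instead.
Duty = $86,918.28 × 2.5% = $2,172.96.
Total = $2,101.20 + $2,274.93 + $27,062.84 + $2,172.96 = $33,611.93.

$33,611.93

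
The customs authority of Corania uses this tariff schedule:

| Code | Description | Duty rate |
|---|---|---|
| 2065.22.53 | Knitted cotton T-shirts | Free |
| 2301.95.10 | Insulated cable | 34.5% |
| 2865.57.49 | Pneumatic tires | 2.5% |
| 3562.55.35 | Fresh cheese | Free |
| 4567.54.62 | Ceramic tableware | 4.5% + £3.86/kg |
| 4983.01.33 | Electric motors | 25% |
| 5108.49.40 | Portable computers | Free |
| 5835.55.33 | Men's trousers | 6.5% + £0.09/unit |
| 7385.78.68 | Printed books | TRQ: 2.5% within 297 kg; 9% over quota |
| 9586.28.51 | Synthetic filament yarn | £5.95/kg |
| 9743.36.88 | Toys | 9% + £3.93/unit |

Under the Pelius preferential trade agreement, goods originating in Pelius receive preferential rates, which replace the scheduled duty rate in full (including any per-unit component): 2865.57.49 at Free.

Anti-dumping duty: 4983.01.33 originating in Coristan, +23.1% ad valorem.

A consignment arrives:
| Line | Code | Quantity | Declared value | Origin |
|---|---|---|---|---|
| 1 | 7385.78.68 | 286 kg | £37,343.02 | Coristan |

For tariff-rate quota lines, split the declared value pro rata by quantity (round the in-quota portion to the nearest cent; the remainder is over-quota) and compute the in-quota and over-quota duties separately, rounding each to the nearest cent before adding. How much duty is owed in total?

Line 1 (7385.78.68, Coristan, 286 kg, £37,343.02):
Code 7385.78.68 is under a tariff-rate quota (threshold 297 kg). Quantity 286 kg is within the quota, so the in-quota rate 2.5% applies to the full value.
Duty = £37,343.02 × 2.5% = £933.58.

£933.58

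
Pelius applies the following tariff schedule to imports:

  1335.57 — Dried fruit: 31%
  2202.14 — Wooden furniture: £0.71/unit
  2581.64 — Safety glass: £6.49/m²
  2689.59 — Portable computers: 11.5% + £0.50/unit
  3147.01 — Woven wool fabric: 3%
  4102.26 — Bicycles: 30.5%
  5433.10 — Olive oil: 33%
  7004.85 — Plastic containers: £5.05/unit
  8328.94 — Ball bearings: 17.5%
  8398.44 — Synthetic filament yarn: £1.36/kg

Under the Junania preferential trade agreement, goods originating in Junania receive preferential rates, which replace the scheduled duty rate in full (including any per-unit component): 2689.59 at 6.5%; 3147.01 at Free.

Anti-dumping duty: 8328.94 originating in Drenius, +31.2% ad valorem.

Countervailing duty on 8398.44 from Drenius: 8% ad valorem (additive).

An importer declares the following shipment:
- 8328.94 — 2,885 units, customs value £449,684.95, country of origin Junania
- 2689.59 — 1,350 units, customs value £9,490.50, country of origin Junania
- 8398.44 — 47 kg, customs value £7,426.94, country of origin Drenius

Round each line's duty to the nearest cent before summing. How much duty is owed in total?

£79,969.83

Line 1 (8328.94, Junania, 2,885 units, £449,684.95):
Base rate for 8328.94 is 17.5%.
Origin Junania is the FTA partner but 8328.94 is not on the preference list; base rate stands.
The additional-duty order on 8328.94 targets Drenius, not Junania; it does not apply.
Duty = £449,684.95 × 17.5% = £78,694.87.
Line 2 (2689.59, Junania, 1,350 units, £9,490.50):
Base rate for 2689.59 is 11.5% + £0.50/unit.
Origin Junania qualifies under the Pelius–Junania agreement and 2689.59 is covered: preferential rate 6.5% applies instead.
Duty = £9,490.50 × 6.5% = £616.88.
Line 3 (8398.44, Drenius, 47 kg, £7,426.94):
Base rate for 8398.44 is £1.36/kg.
Additional duty on 8398.44 from Drenius: +8% ad valorem. Applied ad valorem rate = 8%.
Duty = £7,426.94 × 8% + 47 × £1.36 = £658.08.
Total = £78,694.87 + £616.88 + £658.08 = £79,969.83.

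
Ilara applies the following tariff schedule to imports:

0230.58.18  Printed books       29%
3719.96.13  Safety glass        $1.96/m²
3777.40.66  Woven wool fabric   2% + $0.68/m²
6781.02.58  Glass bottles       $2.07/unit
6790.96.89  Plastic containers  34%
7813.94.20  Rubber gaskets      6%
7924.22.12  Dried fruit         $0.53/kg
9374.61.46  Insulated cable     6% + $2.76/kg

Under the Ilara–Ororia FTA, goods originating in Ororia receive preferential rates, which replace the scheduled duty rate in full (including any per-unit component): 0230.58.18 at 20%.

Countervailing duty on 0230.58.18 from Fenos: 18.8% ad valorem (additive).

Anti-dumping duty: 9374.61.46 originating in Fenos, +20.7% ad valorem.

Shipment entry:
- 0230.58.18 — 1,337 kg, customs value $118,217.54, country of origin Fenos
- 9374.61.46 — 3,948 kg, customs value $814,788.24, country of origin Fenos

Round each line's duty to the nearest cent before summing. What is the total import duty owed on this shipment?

Line 1 (0230.58.18, Fenos, 1,337 kg, $118,217.54):
Base rate for 0230.58.18 is 29%.
0230.58.18 has an FTA preferential rate, but origin Fenos is not Ororia; base rate stands.
Additional duty on 0230.58.18 from Fenos: +18.8%. Applied ad valorem rate: 29% + 18.8% = 47.8%.
Duty = $118,217.54 × 47.8% = $56,507.98.
Line 2 (9374.61.46, Fenos, 3,948 kg, $814,788.24):
Base rate for 9374.61.46 is 6% + $2.76/kg.
Additional duty on 9374.61.46 from Fenos: +20.7%. Applied ad valorem rate: 6% + 20.7% = 26.7%.
Duty = $814,788.24 × 26.7% + 3,948 × $2.76 = $228,444.94.
Total = $56,507.98 + $228,444.94 = $284,952.92.

$284,952.92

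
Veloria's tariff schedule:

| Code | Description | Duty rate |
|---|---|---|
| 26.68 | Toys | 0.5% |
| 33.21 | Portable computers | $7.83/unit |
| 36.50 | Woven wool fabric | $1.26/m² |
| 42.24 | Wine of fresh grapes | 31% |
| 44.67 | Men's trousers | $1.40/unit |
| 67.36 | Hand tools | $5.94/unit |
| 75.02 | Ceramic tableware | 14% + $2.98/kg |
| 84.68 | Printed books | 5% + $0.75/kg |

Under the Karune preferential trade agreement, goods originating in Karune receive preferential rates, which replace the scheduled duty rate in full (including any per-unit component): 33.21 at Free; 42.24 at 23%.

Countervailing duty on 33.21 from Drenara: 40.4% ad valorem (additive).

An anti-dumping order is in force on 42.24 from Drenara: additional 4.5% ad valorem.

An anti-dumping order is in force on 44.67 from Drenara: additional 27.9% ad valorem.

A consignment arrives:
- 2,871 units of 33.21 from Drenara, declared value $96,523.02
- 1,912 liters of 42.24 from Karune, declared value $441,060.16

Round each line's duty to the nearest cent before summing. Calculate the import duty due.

$162,919.07

Line 1 (33.21, Drenara, 2,871 units, $96,523.02):
Base rate for 33.21 is $7.83/unit.
33.21 has an FTA preferential rate, but origin Drenara is not Karune; base rate stands.
Additional duty on 33.21 from Drenara: +40.4% ad valorem. Applied ad valorem rate = 40.4%.
Duty = $96,523.02 × 40.4% + 2,871 × $7.83 = $61,475.23.
Line 2 (42.24, Karune, 1,912 liters, $441,060.16):
Base rate for 42.24 is 31%.
Origin Karune qualifies under the Veloria–Karune agreement and 42.24 is covered: preferential rate 23% applies instead.
The additional-duty order on 42.24 targets Drenara, not Karune; it does not apply.
Duty = $441,060.16 × 23% = $101,443.84.
Total = $61,475.23 + $101,443.84 = $162,919.07.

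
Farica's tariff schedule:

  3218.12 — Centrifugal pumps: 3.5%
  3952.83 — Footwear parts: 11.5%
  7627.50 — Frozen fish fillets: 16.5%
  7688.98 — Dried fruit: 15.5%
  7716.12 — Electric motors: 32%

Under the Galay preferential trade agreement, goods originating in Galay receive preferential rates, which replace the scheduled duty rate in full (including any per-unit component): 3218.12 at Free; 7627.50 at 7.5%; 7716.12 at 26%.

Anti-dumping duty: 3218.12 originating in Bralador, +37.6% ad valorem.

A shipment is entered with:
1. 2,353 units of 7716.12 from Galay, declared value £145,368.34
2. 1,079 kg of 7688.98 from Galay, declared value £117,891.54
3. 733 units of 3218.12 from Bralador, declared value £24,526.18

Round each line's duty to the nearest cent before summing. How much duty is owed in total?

Line 1 (7716.12, Galay, 2,353 units, £145,368.34):
Base rate for 7716.12 is 32%.
Origin Galay qualifies under the Farica–Galay agreement and 7716.12 is covered: preferential rate 26% applies instead.
Duty = £145,368.34 × 26% = £37,795.77.
Line 2 (7688.98, Galay, 1,079 kg, £117,891.54):
Base rate for 7688.98 is 15.5%.
Origin Galay is the FTA partner but 7688.98 is not on the preference list; base rate stands.
Duty = £117,891.54 × 15.5% = £18,273.19.
Line 3 (3218.12, Bralador, 733 units, £24,526.18):
Base rate for 3218.12 is 3.5%.
3218.12 has an FTA preferential rate, but origin Bralador is not Galay; base rate stands.
Additional duty on 3218.12 from Bralador: +37.6%. Applied ad valorem rate: 3.5% + 37.6% = 41.1%.
Duty = £24,526.18 × 41.1% = £10,080.26.
Total = £37,795.77 + £18,273.19 + £10,080.26 = £66,149.22.

£66,149.22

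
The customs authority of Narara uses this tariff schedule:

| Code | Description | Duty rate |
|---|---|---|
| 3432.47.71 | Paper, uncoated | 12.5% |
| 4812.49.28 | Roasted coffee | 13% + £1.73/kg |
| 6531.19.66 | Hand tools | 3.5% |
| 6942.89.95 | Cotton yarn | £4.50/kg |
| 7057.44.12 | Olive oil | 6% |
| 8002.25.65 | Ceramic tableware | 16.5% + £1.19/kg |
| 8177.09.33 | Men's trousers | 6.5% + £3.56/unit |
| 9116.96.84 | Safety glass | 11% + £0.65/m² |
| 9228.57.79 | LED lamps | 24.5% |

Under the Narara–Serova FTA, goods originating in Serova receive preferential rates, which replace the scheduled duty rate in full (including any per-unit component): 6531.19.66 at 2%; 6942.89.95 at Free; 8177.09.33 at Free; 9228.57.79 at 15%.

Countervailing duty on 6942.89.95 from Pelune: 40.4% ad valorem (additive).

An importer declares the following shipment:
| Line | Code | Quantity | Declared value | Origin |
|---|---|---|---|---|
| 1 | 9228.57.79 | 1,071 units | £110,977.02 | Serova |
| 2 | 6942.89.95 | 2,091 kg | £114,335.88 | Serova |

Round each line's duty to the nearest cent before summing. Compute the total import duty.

£16,646.55

Line 1 (9228.57.79, Serova, 1,071 units, £110,977.02):
Base rate for 9228.57.79 is 24.5%.
Origin Serova qualifies under the Narara–Serova agreement and 9228.57.79 is covered: preferential rate 15% applies instead.
Duty = £110,977.02 × 15% = £16,646.55.
Line 2 (6942.89.95, Serova, 2,091 kg, £114,335.88):
Base rate for 6942.89.95 is £4.50/kg.
Origin Serova qualifies under the Narara–Serova agreement and 6942.89.95 is covered: preferential rate Free applies instead.
The additional-duty order on 6942.89.95 targets Pelune, not Serova; it does not apply.
Duty = £114,335.88 × 0% = £0.00.
Total = £16,646.55 + £0.00 = £16,646.55.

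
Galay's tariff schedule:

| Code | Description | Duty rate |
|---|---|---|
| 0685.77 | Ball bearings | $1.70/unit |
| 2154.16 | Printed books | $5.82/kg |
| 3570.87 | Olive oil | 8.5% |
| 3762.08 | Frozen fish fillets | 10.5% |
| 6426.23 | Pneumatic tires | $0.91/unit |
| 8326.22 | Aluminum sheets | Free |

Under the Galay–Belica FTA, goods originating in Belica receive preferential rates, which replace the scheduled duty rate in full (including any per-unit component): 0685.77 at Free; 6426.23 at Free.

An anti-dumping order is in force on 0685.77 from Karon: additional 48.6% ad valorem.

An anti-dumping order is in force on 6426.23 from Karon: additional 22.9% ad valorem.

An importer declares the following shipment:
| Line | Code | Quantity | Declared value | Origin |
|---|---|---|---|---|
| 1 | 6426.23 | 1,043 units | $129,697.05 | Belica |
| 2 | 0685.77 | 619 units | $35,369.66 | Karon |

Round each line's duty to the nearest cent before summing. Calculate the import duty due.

Line 1 (6426.23, Belica, 1,043 units, $129,697.05):
Base rate for 6426.23 is $0.91/unit.
Origin Belica qualifies under the Galay–Belica agreement and 6426.23 is covered: preferential rate Free applies instead.
The additional-duty order on 6426.23 targets Karon, not Belica; it does not apply.
Duty = $129,697.05 × 0% = $0.00.
Line 2 (0685.77, Karon, 619 units, $35,369.66):
Base rate for 0685.77 is $1.70/unit.
0685.77 has an FTA preferential rate, but origin Karon is not Belica; base rate stands.
Additional duty on 0685.77 from Karon: +48.6% ad valorem. Applied ad valorem rate = 48.6%.
Duty = $35,369.66 × 48.6% + 619 × $1.70 = $18,241.95.
Total = $0.00 + $18,241.95 = $18,241.95.

$18,241.95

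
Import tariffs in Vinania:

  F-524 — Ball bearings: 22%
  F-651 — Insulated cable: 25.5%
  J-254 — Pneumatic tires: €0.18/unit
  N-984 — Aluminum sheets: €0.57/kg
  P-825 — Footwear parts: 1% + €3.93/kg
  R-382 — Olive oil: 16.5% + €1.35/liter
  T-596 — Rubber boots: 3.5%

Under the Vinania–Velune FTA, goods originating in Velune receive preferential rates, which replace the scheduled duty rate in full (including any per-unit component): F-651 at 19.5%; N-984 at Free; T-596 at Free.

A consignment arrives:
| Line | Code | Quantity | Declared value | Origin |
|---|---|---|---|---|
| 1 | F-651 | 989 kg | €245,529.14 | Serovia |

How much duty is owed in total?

Line 1 (F-651, Serovia, 989 kg, €245,529.14):
Base rate for F-651 is 25.5%.
F-651 has an FTA preferential rate, but origin Serovia is not Velune; base rate stands.
Duty = €245,529.14 × 25.5% = €62,609.93.

€62,609.93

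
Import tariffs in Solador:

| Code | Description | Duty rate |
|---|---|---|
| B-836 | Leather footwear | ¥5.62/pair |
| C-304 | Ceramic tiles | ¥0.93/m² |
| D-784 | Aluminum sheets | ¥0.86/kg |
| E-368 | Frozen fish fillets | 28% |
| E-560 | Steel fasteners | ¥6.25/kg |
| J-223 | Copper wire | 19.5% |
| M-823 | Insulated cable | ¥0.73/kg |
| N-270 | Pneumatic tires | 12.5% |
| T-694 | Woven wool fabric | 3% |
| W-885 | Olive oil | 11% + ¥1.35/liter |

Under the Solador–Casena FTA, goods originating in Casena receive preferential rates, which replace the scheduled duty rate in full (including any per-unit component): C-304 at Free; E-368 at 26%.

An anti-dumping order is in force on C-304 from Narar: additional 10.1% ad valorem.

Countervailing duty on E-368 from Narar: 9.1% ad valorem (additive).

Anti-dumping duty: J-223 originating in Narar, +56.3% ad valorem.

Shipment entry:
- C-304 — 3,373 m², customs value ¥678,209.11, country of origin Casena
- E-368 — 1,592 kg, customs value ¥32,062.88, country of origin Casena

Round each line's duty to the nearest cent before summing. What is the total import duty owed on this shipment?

¥8,336.35

Line 1 (C-304, Casena, 3,373 m², ¥678,209.11):
Base rate for C-304 is ¥0.93/m².
Origin Casena qualifies under the Solador–Casena agreement and C-304 is covered: preferential rate Free applies instead.
The additional-duty order on C-304 targets Narar, not Casena; it does not apply.
Duty = ¥678,209.11 × 0% = ¥0.00.
Line 2 (E-368, Casena, 1,592 kg, ¥32,062.88):
Base rate for E-368 is 28%.
Origin Casena qualifies under the Solador–Casena agreement and E-368 is covered: preferential rate 26% applies instead.
The additional-duty order on E-368 targets Narar, not Casena; it does not apply.
Duty = ¥32,062.88 × 26% = ¥8,336.35.
Total = ¥0.00 + ¥8,336.35 = ¥8,336.35.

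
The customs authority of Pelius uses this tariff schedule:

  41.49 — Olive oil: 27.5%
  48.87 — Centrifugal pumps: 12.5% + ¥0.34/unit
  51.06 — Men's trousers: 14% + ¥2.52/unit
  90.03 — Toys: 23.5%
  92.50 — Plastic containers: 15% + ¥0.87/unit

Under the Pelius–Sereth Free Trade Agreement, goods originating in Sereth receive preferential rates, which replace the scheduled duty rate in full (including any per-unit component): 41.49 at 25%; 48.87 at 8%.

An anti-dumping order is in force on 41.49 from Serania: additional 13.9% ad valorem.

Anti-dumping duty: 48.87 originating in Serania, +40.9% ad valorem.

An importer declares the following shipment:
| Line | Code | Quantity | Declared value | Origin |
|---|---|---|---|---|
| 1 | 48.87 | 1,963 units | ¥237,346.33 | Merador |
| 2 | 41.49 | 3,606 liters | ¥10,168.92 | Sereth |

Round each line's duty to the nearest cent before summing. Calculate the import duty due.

Line 1 (48.87, Merador, 1,963 units, ¥237,346.33):
Base rate for 48.87 is 12.5% + ¥0.34/unit.
48.87 has an FTA preferential rate, but origin Merador is not Sereth; base rate stands.
The additional-duty order on 48.87 targets Serania, not Merador; it does not apply.
Duty = ¥237,346.33 × 12.5% + 1,963 × ¥0.34 = ¥30,335.71.
Line 2 (41.49, Sereth, 3,606 liters, ¥10,168.92):
Base rate for 41.49 is 27.5%.
Origin Sereth qualifies under the Pelius–Sereth agreement and 41.49 is covered: preferential rate 25% applies instead.
The additional-duty order on 41.49 targets Serania, not Sereth; it does not apply.
Duty = ¥10,168.92 × 25% = ¥2,542.23.
Total = ¥30,335.71 + ¥2,542.23 = ¥32,877.94.

¥32,877.94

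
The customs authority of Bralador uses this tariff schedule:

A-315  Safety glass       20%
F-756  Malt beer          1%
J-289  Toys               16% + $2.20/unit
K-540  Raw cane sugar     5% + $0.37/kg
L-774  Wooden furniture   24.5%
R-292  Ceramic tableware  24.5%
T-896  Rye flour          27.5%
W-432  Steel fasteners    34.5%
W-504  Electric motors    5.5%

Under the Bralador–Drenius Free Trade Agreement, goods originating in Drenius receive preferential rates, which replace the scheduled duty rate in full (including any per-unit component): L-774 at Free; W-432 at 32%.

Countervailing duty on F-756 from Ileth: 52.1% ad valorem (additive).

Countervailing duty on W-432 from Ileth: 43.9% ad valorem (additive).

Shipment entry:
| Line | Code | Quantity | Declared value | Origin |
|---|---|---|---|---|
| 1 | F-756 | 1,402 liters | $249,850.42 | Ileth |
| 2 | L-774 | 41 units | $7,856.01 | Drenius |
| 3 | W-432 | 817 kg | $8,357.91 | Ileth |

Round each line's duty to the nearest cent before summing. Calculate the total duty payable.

$139,223.17

Line 1 (F-756, Ileth, 1,402 liters, $249,850.42):
Base rate for F-756 is 1%.
Additional duty on F-756 from Ileth: +52.1%. Applied ad valorem rate: 1% + 52.1% = 53.1%.
Duty = $249,850.42 × 53.1% = $132,670.57.
Line 2 (L-774, Drenius, 41 units, $7,856.01):
Base rate for L-774 is 24.5%.
Origin Drenius qualifies under the Bralador–Drenius agreement and L-774 is covered: preferential rate Free applies instead.
Duty = $7,856.01 × 0% = $0.00.
Line 3 (W-432, Ileth, 817 kg, $8,357.91):
Base rate for W-432 is 34.5%.
W-432 has an FTA preferential rate, but origin Ileth is not Drenius; base rate stands.
Additional duty on W-432 from Ileth: +43.9%. Applied ad valorem rate: 34.5% + 43.9% = 78.4%.
Duty = $8,357.91 × 78.4% = $6,552.60.
Total = $132,670.57 + $0.00 + $6,552.60 = $139,223.17.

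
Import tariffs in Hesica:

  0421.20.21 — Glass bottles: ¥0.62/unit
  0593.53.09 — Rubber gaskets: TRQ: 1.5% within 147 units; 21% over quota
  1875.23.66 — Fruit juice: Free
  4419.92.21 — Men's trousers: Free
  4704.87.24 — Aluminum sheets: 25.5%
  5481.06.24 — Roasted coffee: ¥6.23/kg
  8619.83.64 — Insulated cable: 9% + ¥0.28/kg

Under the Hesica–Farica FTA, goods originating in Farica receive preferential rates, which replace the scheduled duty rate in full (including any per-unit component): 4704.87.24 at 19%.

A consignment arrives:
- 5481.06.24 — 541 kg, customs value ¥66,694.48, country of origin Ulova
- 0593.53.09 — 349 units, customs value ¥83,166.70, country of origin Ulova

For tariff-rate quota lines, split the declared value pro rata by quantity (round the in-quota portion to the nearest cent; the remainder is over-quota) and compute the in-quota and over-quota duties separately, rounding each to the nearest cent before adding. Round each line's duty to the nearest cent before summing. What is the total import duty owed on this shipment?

¥14,004.57

Line 1 (5481.06.24, Ulova, 541 kg, ¥66,694.48):
Base rate for 5481.06.24 is ¥6.23/kg.
Duty = 541 × ¥6.23 = ¥3,370.43.
Line 2 (0593.53.09, Ulova, 349 units, ¥83,166.70):
Code 0593.53.09 is under a tariff-rate quota (threshold 147 units). In-quota: 147 units at 1.5%; over-quota: 202 units at 21%.
Pro-rata value split: in-quota = ¥83,166.70 × 147/349 = ¥35,030.10; over-quota = ¥83,166.70 − ¥35,030.10 = ¥48,136.60.
In-quota duty = ¥35,030.10 × 1.5% = ¥525.45. Over-quota duty = ¥48,136.60 × 21% = ¥10,108.69.
Line duty = ¥525.45 + ¥10,108.69 = ¥10,634.14.
Total = ¥3,370.43 + ¥10,634.14 = ¥14,004.57.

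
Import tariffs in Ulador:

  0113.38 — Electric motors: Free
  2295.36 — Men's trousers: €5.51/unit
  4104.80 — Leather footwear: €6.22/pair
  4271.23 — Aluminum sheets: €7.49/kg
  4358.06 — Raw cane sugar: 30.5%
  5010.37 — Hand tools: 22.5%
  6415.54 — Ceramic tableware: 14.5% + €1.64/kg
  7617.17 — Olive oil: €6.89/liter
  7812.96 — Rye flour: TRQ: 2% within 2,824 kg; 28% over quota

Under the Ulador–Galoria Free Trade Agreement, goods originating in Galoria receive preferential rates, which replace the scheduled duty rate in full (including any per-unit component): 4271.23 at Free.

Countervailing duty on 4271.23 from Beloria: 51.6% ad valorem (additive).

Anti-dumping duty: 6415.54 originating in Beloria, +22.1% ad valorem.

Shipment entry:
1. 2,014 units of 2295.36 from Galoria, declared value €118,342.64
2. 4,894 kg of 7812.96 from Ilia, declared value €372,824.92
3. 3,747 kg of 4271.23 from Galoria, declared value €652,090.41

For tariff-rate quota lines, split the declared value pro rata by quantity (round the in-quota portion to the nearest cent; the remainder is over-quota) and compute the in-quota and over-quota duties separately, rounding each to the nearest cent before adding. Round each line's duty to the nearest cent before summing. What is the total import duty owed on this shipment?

Line 1 (2295.36, Galoria, 2,014 units, €118,342.64):
Base rate for 2295.36 is €5.51/unit.
Origin Galoria is the FTA partner but 2295.36 is not on the preference list; base rate stands.
Duty = 2,014 × €5.51 = €11,097.14.
Line 2 (7812.96, Ilia, 4,894 kg, €372,824.92):
Code 7812.96 is under a tariff-rate quota (threshold 2,824 kg). In-quota: 2,824 kg at 2%; over-quota: 2,070 kg at 28%.
Pro-rata value split: in-quota = €372,824.92 × 2,824/4,894 = €215,132.32; over-quota = €372,824.92 − €215,132.32 = €157,692.60.
In-quota duty = €215,132.32 × 2% = €4,302.65. Over-quota duty = €157,692.60 × 28% = €44,153.93.
Line duty = €4,302.65 + €44,153.93 = €48,456.58.
Line 3 (4271.23, Galoria, 3,747 kg, €652,090.41):
Base rate for 4271.23 is €7.49/kg.
Origin Galoria qualifies under the Ulador–Galoria agreement and 4271.23 is covered: preferential rate Free applies instead.
The additional-duty order on 4271.23 targets Beloria, not Galoria; it does not apply.
Duty = €652,090.41 × 0% = €0.00.
Total = €11,097.14 + €48,456.58 + €0.00 = €59,553.72.

€59,553.72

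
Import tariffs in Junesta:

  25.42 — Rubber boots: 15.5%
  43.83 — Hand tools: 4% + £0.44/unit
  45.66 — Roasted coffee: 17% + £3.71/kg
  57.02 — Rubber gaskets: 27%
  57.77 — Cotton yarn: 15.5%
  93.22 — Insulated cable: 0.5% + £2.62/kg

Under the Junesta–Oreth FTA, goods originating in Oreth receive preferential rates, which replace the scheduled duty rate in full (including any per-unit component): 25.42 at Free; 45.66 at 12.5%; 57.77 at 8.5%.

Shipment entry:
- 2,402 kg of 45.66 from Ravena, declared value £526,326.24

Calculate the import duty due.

£98,386.88

Line 1 (45.66, Ravena, 2,402 kg, £526,326.24):
Base rate for 45.66 is 17% + £3.71/kg.
45.66 has an FTA preferential rate, but origin Ravena is not Oreth; base rate stands.
Duty = £526,326.24 × 17% + 2,402 × £3.71 = £98,386.88.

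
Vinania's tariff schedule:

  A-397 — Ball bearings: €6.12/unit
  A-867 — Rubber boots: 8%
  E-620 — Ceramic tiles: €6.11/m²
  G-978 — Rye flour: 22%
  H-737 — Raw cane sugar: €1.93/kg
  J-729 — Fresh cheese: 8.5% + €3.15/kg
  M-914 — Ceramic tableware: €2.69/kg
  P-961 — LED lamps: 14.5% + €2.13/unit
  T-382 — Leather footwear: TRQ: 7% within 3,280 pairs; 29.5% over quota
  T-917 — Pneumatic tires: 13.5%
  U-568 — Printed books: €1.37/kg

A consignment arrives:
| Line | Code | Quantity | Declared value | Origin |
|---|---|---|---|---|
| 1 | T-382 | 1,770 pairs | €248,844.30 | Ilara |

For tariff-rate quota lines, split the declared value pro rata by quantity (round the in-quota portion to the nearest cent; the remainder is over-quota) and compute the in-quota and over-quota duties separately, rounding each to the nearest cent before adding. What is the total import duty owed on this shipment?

€17,419.10

Line 1 (T-382, Ilara, 1,770 pairs, €248,844.30):
Code T-382 is under a tariff-rate quota (threshold 3,280 pairs). Quantity 1,770 pairs is within the quota, so the in-quota rate 7% applies to the full value.
Duty = €248,844.30 × 7% = €17,419.10.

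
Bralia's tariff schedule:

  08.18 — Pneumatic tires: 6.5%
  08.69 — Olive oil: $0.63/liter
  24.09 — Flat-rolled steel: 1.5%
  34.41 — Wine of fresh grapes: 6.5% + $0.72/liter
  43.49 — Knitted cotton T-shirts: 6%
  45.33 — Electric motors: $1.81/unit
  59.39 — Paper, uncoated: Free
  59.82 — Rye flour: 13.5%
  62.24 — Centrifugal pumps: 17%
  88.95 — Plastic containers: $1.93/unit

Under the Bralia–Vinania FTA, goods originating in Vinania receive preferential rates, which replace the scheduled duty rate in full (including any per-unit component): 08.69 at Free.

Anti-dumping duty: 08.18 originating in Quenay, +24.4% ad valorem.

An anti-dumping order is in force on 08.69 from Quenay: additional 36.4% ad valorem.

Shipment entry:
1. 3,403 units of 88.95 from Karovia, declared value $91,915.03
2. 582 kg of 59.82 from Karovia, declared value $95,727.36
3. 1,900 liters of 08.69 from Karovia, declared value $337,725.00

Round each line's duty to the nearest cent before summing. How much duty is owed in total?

Line 1 (88.95, Karovia, 3,403 units, $91,915.03):
Base rate for 88.95 is $1.93/unit.
Duty = 3,403 × $1.93 = $6,567.79.
Line 2 (59.82, Karovia, 582 kg, $95,727.36):
Base rate for 59.82 is 13.5%.
Duty = $95,727.36 × 13.5% = $12,923.19.
Line 3 (08.69, Karovia, 1,900 liters, $337,725.00):
Base rate for 08.69 is $0.63/liter.
08.69 has an FTA preferential rate, but origin Karovia is not Vinania; base rate stands.
The additional-duty order on 08.69 targets Quenay, not Karovia; it does not apply.
Duty = 1,900 × $0.63 = $1,197.00.
Total = $6,567.79 + $12,923.19 + $1,197.00 = $20,687.98.

$20,687.98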